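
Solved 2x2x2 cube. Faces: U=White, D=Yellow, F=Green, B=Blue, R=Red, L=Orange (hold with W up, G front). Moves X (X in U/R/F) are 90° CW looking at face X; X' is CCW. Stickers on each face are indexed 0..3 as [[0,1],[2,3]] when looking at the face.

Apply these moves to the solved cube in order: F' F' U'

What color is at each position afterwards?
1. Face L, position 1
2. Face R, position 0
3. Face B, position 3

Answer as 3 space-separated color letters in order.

Answer: B G B

Derivation:
After move 1 (F'): F=GGGG U=WWRR R=YRYR D=OOYY L=OWOW
After move 2 (F'): F=GGGG U=WWYY R=OROR D=WWYY L=OROR
After move 3 (U'): U=WYWY F=ORGG R=GGOR B=ORBB L=BBOR
Query 1: L[1] = B
Query 2: R[0] = G
Query 3: B[3] = B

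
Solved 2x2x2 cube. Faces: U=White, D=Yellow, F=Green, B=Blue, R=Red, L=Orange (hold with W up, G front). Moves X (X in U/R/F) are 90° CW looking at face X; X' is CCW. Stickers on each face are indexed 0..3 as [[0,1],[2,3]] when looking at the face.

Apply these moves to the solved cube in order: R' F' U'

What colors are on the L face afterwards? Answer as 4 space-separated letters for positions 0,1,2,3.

After move 1 (R'): R=RRRR U=WBWB F=GWGW D=YGYG B=YBYB
After move 2 (F'): F=WWGG U=WBRR R=GRYR D=OOYG L=OBOW
After move 3 (U'): U=BRWR F=OBGG R=WWYR B=GRYB L=YBOW
Query: L face = YBOW

Answer: Y B O W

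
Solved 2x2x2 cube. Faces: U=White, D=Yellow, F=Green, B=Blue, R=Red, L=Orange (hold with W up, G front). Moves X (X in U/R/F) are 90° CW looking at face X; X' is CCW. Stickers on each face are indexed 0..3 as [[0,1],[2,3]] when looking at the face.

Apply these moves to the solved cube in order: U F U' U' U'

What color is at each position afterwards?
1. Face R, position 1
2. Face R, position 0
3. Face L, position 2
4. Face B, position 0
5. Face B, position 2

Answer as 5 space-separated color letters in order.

Answer: O O O G B

Derivation:
After move 1 (U): U=WWWW F=RRGG R=BBRR B=OOBB L=GGOO
After move 2 (F): F=GRGR U=WWOG R=WBWR D=RBYY L=GYOY
After move 3 (U'): U=WGWO F=GYGR R=GRWR B=WBBB L=OOOY
After move 4 (U'): U=GOWW F=OOGR R=GYWR B=GRBB L=WBOY
After move 5 (U'): U=OWGW F=WBGR R=OOWR B=GYBB L=GROY
Query 1: R[1] = O
Query 2: R[0] = O
Query 3: L[2] = O
Query 4: B[0] = G
Query 5: B[2] = B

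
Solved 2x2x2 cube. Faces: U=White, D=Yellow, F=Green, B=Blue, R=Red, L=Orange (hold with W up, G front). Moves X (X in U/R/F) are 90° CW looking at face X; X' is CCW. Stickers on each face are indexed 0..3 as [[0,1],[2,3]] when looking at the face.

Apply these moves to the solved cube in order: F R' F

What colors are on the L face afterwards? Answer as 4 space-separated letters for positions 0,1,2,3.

Answer: O R O G

Derivation:
After move 1 (F): F=GGGG U=WWOO R=WRWR D=RRYY L=OYOY
After move 2 (R'): R=RRWW U=WBOB F=GWGO D=RGYG B=YBRB
After move 3 (F): F=GGOW U=WBYY R=ORBW D=WRYG L=OROG
Query: L face = OROG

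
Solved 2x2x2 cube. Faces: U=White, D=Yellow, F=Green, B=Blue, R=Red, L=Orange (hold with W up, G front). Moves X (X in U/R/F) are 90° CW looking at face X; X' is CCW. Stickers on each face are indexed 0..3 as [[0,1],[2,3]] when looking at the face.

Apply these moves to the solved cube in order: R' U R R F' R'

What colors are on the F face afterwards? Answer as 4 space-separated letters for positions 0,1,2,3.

Answer: Y G R B

Derivation:
After move 1 (R'): R=RRRR U=WBWB F=GWGW D=YGYG B=YBYB
After move 2 (U): U=WWBB F=RRGW R=YBRR B=OOYB L=GWOO
After move 3 (R): R=RYRB U=WRBW F=RGGG D=YYYO B=BOWB
After move 4 (R): R=RRBY U=WGBG F=RYGO D=YWYB B=WORB
After move 5 (F'): F=YORG U=WGRB R=WRYY D=WOYB L=GGOB
After move 6 (R'): R=RYWY U=WRRW F=YGRB D=WOYG B=BOOB
Query: F face = YGRB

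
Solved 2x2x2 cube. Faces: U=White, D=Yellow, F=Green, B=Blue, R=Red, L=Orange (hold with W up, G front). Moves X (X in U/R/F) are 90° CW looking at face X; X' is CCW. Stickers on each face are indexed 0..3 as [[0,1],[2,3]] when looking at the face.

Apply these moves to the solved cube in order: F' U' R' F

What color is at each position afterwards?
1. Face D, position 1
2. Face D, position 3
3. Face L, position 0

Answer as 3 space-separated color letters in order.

After move 1 (F'): F=GGGG U=WWRR R=YRYR D=OOYY L=OWOW
After move 2 (U'): U=WRWR F=OWGG R=GGYR B=YRBB L=BBOW
After move 3 (R'): R=GRGY U=WBWY F=ORGR D=OWYG B=YROB
After move 4 (F): F=GORR U=WBWB R=WRYY D=GGYG L=BOOW
Query 1: D[1] = G
Query 2: D[3] = G
Query 3: L[0] = B

Answer: G G B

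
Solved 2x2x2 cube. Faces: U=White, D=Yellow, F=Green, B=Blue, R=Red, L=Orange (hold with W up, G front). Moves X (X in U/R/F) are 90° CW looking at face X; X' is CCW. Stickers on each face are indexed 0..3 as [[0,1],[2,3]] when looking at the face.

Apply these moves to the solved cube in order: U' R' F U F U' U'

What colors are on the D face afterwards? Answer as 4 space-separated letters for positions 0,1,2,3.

After move 1 (U'): U=WWWW F=OOGG R=GGRR B=RRBB L=BBOO
After move 2 (R'): R=GRGR U=WBWR F=OWGW D=YOYG B=YRYB
After move 3 (F): F=GOWW U=WBOB R=WRRR D=GGYG L=BYOO
After move 4 (U): U=OWBB F=WRWW R=YRRR B=BYYB L=GOOO
After move 5 (F): F=WWWR U=OWOO R=BRBR D=RYYG L=GGOG
After move 6 (U'): U=WOOO F=GGWR R=WWBR B=BRYB L=BYOG
After move 7 (U'): U=OOWO F=BYWR R=GGBR B=WWYB L=BROG
Query: D face = RYYG

Answer: R Y Y G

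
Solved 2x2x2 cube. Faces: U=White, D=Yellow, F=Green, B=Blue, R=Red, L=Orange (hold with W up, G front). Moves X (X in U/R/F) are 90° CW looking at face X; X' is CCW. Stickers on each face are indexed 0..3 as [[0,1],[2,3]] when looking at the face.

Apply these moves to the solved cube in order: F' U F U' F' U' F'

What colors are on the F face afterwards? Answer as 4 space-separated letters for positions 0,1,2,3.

Answer: W G O G

Derivation:
After move 1 (F'): F=GGGG U=WWRR R=YRYR D=OOYY L=OWOW
After move 2 (U): U=RWRW F=YRGG R=BBYR B=OWBB L=GGOW
After move 3 (F): F=GYGR U=RWWG R=RBWR D=YBYY L=GOOO
After move 4 (U'): U=WGRW F=GOGR R=GYWR B=RBBB L=OWOO
After move 5 (F'): F=ORGG U=WGGW R=BYYR D=WOYY L=OWOR
After move 6 (U'): U=GWWG F=OWGG R=ORYR B=BYBB L=RBOR
After move 7 (F'): F=WGOG U=GWOY R=ORWR D=BRYY L=RGOW
Query: F face = WGOG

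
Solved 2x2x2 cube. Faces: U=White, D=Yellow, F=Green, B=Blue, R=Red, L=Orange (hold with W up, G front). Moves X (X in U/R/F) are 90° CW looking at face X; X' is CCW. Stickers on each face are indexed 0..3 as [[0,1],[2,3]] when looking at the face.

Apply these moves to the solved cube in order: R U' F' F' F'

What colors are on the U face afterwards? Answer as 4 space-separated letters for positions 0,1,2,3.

After move 1 (R): R=RRRR U=WGWG F=GYGY D=YBYB B=WBWB
After move 2 (U'): U=GGWW F=OOGY R=GYRR B=RRWB L=WBOO
After move 3 (F'): F=OYOG U=GGGR R=BYYR D=BOYB L=WWOW
After move 4 (F'): F=YGOO U=GGBY R=OYBR D=WWYB L=WROG
After move 5 (F'): F=GOYO U=GGOB R=WYWR D=RGYB L=WYOB
Query: U face = GGOB

Answer: G G O B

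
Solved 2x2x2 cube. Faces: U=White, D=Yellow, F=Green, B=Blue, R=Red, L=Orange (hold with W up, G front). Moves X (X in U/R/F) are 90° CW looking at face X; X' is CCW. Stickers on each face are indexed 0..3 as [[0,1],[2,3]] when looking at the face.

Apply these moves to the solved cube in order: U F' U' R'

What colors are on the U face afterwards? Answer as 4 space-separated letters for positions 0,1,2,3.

After move 1 (U): U=WWWW F=RRGG R=BBRR B=OOBB L=GGOO
After move 2 (F'): F=RGRG U=WWBR R=YBYR D=GOYY L=GWOW
After move 3 (U'): U=WRWB F=GWRG R=RGYR B=YBBB L=OOOW
After move 4 (R'): R=GRRY U=WBWY F=GRRB D=GWYG B=YBOB
Query: U face = WBWY

Answer: W B W Y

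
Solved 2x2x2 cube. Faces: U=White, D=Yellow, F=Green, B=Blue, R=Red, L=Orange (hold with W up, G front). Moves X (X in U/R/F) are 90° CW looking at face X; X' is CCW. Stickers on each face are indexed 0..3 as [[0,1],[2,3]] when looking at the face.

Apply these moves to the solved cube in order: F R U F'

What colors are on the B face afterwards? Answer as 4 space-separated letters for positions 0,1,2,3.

Answer: O Y W B

Derivation:
After move 1 (F): F=GGGG U=WWOO R=WRWR D=RRYY L=OYOY
After move 2 (R): R=WWRR U=WGOG F=GRGY D=RBYB B=OBWB
After move 3 (U): U=OWGG F=WWGY R=OBRR B=OYWB L=GROY
After move 4 (F'): F=WYWG U=OWOR R=BBRR D=RYYB L=GGOG
Query: B face = OYWB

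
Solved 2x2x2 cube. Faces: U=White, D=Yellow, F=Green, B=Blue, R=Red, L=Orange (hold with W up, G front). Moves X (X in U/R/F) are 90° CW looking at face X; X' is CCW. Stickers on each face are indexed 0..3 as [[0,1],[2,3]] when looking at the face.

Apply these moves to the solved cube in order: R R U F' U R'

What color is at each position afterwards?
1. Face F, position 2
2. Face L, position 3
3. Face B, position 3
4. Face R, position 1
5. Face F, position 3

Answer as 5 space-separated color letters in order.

Answer: R Y B R W

Derivation:
After move 1 (R): R=RRRR U=WGWG F=GYGY D=YBYB B=WBWB
After move 2 (R): R=RRRR U=WYWY F=GBGB D=YWYW B=GBGB
After move 3 (U): U=WWYY F=RRGB R=GBRR B=OOGB L=GBOO
After move 4 (F'): F=RBRG U=WWGR R=WBYR D=BOYW L=GYOY
After move 5 (U): U=GWRW F=WBRG R=OOYR B=GYGB L=RBOY
After move 6 (R'): R=OROY U=GGRG F=WWRW D=BBYG B=WYOB
Query 1: F[2] = R
Query 2: L[3] = Y
Query 3: B[3] = B
Query 4: R[1] = R
Query 5: F[3] = W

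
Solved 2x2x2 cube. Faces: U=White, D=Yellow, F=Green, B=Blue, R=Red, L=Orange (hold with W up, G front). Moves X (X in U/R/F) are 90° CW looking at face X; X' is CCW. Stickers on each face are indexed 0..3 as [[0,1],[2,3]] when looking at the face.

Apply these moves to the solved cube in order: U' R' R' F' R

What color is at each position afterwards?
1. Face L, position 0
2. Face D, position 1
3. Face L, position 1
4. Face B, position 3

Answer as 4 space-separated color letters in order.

After move 1 (U'): U=WWWW F=OOGG R=GGRR B=RRBB L=BBOO
After move 2 (R'): R=GRGR U=WBWR F=OWGW D=YOYG B=YRYB
After move 3 (R'): R=RRGG U=WYWY F=OBGR D=YWYW B=GROB
After move 4 (F'): F=BROG U=WYRG R=WRYG D=BOYW L=BYOW
After move 5 (R): R=YWGR U=WRRG F=BOOW D=BOYG B=GRYB
Query 1: L[0] = B
Query 2: D[1] = O
Query 3: L[1] = Y
Query 4: B[3] = B

Answer: B O Y B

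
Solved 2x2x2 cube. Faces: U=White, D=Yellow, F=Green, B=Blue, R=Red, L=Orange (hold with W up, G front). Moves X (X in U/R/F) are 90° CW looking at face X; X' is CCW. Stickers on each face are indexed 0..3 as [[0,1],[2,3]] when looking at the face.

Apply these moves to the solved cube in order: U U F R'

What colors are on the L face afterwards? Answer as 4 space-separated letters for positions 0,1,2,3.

After move 1 (U): U=WWWW F=RRGG R=BBRR B=OOBB L=GGOO
After move 2 (U): U=WWWW F=BBGG R=OORR B=GGBB L=RROO
After move 3 (F): F=GBGB U=WWOR R=WOWR D=ROYY L=RYOY
After move 4 (R'): R=ORWW U=WBOG F=GWGR D=RBYB B=YGOB
Query: L face = RYOY

Answer: R Y O Y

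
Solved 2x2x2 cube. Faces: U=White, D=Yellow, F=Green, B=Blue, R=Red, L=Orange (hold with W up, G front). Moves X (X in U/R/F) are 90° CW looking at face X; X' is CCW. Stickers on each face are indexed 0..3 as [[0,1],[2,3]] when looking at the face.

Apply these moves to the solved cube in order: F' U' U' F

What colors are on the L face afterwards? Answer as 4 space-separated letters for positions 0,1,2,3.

Answer: Y O O O

Derivation:
After move 1 (F'): F=GGGG U=WWRR R=YRYR D=OOYY L=OWOW
After move 2 (U'): U=WRWR F=OWGG R=GGYR B=YRBB L=BBOW
After move 3 (U'): U=RRWW F=BBGG R=OWYR B=GGBB L=YROW
After move 4 (F): F=GBGB U=RRWR R=WWWR D=YOYY L=YOOO
Query: L face = YOOO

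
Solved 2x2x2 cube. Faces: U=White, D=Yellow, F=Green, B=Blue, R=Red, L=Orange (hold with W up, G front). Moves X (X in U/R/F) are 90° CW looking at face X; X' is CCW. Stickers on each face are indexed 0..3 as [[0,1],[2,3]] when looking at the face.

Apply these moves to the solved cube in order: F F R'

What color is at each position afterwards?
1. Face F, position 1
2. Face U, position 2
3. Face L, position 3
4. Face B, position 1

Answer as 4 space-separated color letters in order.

Answer: W Y R B

Derivation:
After move 1 (F): F=GGGG U=WWOO R=WRWR D=RRYY L=OYOY
After move 2 (F): F=GGGG U=WWYY R=OROR D=WWYY L=OROR
After move 3 (R'): R=RROO U=WBYB F=GWGY D=WGYG B=YBWB
Query 1: F[1] = W
Query 2: U[2] = Y
Query 3: L[3] = R
Query 4: B[1] = B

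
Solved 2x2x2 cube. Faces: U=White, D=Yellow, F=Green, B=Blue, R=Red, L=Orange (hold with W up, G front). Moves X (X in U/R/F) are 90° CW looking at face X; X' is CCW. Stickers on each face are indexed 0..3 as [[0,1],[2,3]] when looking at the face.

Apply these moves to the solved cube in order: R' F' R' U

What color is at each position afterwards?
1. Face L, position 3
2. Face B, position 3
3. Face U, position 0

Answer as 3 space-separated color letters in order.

Answer: W B R

Derivation:
After move 1 (R'): R=RRRR U=WBWB F=GWGW D=YGYG B=YBYB
After move 2 (F'): F=WWGG U=WBRR R=GRYR D=OOYG L=OBOW
After move 3 (R'): R=RRGY U=WYRY F=WBGR D=OWYG B=GBOB
After move 4 (U): U=RWYY F=RRGR R=GBGY B=OBOB L=WBOW
Query 1: L[3] = W
Query 2: B[3] = B
Query 3: U[0] = R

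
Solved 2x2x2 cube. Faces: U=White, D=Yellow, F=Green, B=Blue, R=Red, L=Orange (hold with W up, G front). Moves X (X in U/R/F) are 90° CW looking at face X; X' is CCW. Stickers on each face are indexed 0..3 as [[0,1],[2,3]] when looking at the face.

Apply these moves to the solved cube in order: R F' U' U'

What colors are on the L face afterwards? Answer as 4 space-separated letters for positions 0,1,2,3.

After move 1 (R): R=RRRR U=WGWG F=GYGY D=YBYB B=WBWB
After move 2 (F'): F=YYGG U=WGRR R=BRYR D=OOYB L=OGOW
After move 3 (U'): U=GRWR F=OGGG R=YYYR B=BRWB L=WBOW
After move 4 (U'): U=RRGW F=WBGG R=OGYR B=YYWB L=BROW
Query: L face = BROW

Answer: B R O W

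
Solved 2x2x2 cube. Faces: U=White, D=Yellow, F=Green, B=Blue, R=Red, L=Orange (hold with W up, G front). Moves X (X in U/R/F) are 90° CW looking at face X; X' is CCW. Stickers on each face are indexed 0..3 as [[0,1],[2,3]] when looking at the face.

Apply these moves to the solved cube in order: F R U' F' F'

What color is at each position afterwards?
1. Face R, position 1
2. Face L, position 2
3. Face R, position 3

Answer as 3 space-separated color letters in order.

Answer: R O R

Derivation:
After move 1 (F): F=GGGG U=WWOO R=WRWR D=RRYY L=OYOY
After move 2 (R): R=WWRR U=WGOG F=GRGY D=RBYB B=OBWB
After move 3 (U'): U=GGWO F=OYGY R=GRRR B=WWWB L=OBOY
After move 4 (F'): F=YYOG U=GGGR R=BRRR D=BYYB L=OOOW
After move 5 (F'): F=YGYO U=GGBR R=YRBR D=OWYB L=OROG
Query 1: R[1] = R
Query 2: L[2] = O
Query 3: R[3] = R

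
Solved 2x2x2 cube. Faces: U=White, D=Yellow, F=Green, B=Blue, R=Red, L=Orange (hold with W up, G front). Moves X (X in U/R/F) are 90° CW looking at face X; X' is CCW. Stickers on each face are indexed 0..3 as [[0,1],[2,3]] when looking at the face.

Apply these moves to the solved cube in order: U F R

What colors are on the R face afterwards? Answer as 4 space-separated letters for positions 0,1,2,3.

Answer: W W R B

Derivation:
After move 1 (U): U=WWWW F=RRGG R=BBRR B=OOBB L=GGOO
After move 2 (F): F=GRGR U=WWOG R=WBWR D=RBYY L=GYOY
After move 3 (R): R=WWRB U=WROR F=GBGY D=RBYO B=GOWB
Query: R face = WWRB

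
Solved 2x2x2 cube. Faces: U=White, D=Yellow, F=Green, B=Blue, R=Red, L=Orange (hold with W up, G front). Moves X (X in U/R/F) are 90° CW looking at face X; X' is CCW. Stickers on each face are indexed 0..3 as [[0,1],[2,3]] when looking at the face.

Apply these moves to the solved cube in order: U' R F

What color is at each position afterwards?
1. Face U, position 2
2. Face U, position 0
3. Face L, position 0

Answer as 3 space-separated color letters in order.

After move 1 (U'): U=WWWW F=OOGG R=GGRR B=RRBB L=BBOO
After move 2 (R): R=RGRG U=WOWG F=OYGY D=YBYR B=WRWB
After move 3 (F): F=GOYY U=WOOB R=WGGG D=RRYR L=BYOB
Query 1: U[2] = O
Query 2: U[0] = W
Query 3: L[0] = B

Answer: O W B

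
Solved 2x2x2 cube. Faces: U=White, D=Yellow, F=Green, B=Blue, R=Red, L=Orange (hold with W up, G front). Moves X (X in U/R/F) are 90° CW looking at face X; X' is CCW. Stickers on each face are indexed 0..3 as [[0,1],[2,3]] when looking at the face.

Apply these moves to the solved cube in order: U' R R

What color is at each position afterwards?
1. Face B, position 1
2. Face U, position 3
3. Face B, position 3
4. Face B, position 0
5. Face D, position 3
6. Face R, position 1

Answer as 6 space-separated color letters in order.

Answer: R Y B G W R

Derivation:
After move 1 (U'): U=WWWW F=OOGG R=GGRR B=RRBB L=BBOO
After move 2 (R): R=RGRG U=WOWG F=OYGY D=YBYR B=WRWB
After move 3 (R): R=RRGG U=WYWY F=OBGR D=YWYW B=GROB
Query 1: B[1] = R
Query 2: U[3] = Y
Query 3: B[3] = B
Query 4: B[0] = G
Query 5: D[3] = W
Query 6: R[1] = R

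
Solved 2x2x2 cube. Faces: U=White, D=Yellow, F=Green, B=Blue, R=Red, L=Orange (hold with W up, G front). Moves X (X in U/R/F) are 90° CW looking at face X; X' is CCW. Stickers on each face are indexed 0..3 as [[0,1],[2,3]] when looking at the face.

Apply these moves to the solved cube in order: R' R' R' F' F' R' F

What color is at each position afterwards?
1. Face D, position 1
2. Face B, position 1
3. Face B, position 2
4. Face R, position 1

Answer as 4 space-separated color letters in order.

Answer: R B W R

Derivation:
After move 1 (R'): R=RRRR U=WBWB F=GWGW D=YGYG B=YBYB
After move 2 (R'): R=RRRR U=WYWY F=GBGB D=YWYW B=GBGB
After move 3 (R'): R=RRRR U=WGWG F=GYGY D=YBYB B=WBWB
After move 4 (F'): F=YYGG U=WGRR R=BRYR D=OOYB L=OGOW
After move 5 (F'): F=YGYG U=WGBY R=OROR D=GWYB L=OROR
After move 6 (R'): R=RROO U=WWBW F=YGYY D=GGYG B=BBWB
After move 7 (F): F=YYYG U=WWRR R=BRWO D=ORYG L=OGOG
Query 1: D[1] = R
Query 2: B[1] = B
Query 3: B[2] = W
Query 4: R[1] = R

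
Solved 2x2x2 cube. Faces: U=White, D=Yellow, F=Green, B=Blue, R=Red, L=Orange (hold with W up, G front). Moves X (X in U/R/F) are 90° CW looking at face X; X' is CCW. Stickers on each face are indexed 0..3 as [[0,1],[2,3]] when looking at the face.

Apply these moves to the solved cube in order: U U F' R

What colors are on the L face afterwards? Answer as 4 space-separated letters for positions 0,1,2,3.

Answer: R W O W

Derivation:
After move 1 (U): U=WWWW F=RRGG R=BBRR B=OOBB L=GGOO
After move 2 (U): U=WWWW F=BBGG R=OORR B=GGBB L=RROO
After move 3 (F'): F=BGBG U=WWOR R=YOYR D=ROYY L=RWOW
After move 4 (R): R=YYRO U=WGOG F=BOBY D=RBYG B=RGWB
Query: L face = RWOW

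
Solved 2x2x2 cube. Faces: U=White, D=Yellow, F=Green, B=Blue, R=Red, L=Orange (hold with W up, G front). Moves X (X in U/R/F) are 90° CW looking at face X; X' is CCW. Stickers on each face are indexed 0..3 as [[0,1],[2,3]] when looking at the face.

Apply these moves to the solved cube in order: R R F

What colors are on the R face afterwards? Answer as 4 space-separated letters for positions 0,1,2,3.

Answer: W R Y R

Derivation:
After move 1 (R): R=RRRR U=WGWG F=GYGY D=YBYB B=WBWB
After move 2 (R): R=RRRR U=WYWY F=GBGB D=YWYW B=GBGB
After move 3 (F): F=GGBB U=WYOO R=WRYR D=RRYW L=OYOW
Query: R face = WRYR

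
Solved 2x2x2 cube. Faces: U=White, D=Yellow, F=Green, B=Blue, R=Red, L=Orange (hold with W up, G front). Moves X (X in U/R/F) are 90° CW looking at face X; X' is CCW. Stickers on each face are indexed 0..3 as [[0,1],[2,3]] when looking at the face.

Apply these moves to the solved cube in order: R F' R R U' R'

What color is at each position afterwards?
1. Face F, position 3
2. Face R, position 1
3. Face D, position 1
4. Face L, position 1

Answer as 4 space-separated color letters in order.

Answer: R B G B

Derivation:
After move 1 (R): R=RRRR U=WGWG F=GYGY D=YBYB B=WBWB
After move 2 (F'): F=YYGG U=WGRR R=BRYR D=OOYB L=OGOW
After move 3 (R): R=YBRR U=WYRG F=YOGB D=OWYW B=RBGB
After move 4 (R): R=RYRB U=WORB F=YWGW D=OGYR B=GBYB
After move 5 (U'): U=OBWR F=OGGW R=YWRB B=RYYB L=GBOW
After move 6 (R'): R=WBYR U=OYWR F=OBGR D=OGYW B=RYGB
Query 1: F[3] = R
Query 2: R[1] = B
Query 3: D[1] = G
Query 4: L[1] = B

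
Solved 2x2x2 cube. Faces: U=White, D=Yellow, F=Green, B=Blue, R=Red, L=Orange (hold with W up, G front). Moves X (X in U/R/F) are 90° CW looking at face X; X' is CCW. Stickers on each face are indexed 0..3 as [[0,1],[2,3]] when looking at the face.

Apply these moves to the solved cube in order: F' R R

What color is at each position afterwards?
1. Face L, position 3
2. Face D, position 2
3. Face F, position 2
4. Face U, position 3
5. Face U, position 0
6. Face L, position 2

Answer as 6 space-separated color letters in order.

Answer: W Y G Y W O

Derivation:
After move 1 (F'): F=GGGG U=WWRR R=YRYR D=OOYY L=OWOW
After move 2 (R): R=YYRR U=WGRG F=GOGY D=OBYB B=RBWB
After move 3 (R): R=RYRY U=WORY F=GBGB D=OWYR B=GBGB
Query 1: L[3] = W
Query 2: D[2] = Y
Query 3: F[2] = G
Query 4: U[3] = Y
Query 5: U[0] = W
Query 6: L[2] = O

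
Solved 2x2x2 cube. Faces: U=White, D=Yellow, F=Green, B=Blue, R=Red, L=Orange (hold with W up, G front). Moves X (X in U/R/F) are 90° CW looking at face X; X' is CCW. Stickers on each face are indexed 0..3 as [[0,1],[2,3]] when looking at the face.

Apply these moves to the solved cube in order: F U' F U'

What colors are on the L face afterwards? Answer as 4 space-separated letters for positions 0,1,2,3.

After move 1 (F): F=GGGG U=WWOO R=WRWR D=RRYY L=OYOY
After move 2 (U'): U=WOWO F=OYGG R=GGWR B=WRBB L=BBOY
After move 3 (F): F=GOGY U=WOYB R=WGOR D=WGYY L=BROR
After move 4 (U'): U=OBWY F=BRGY R=GOOR B=WGBB L=WROR
Query: L face = WROR

Answer: W R O R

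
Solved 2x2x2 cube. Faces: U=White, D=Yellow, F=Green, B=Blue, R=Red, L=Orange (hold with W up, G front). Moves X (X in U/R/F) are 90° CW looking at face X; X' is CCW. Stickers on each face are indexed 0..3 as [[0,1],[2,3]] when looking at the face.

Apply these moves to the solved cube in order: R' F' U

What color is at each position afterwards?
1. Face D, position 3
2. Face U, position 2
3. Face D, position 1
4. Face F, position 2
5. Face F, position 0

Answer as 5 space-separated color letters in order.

After move 1 (R'): R=RRRR U=WBWB F=GWGW D=YGYG B=YBYB
After move 2 (F'): F=WWGG U=WBRR R=GRYR D=OOYG L=OBOW
After move 3 (U): U=RWRB F=GRGG R=YBYR B=OBYB L=WWOW
Query 1: D[3] = G
Query 2: U[2] = R
Query 3: D[1] = O
Query 4: F[2] = G
Query 5: F[0] = G

Answer: G R O G G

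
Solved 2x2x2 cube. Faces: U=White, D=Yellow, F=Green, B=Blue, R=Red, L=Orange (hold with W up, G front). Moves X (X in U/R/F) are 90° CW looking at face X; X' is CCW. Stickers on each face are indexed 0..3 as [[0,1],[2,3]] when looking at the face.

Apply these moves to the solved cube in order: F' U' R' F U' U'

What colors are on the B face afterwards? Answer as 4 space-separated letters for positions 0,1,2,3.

After move 1 (F'): F=GGGG U=WWRR R=YRYR D=OOYY L=OWOW
After move 2 (U'): U=WRWR F=OWGG R=GGYR B=YRBB L=BBOW
After move 3 (R'): R=GRGY U=WBWY F=ORGR D=OWYG B=YROB
After move 4 (F): F=GORR U=WBWB R=WRYY D=GGYG L=BOOW
After move 5 (U'): U=BBWW F=BORR R=GOYY B=WROB L=YROW
After move 6 (U'): U=BWBW F=YRRR R=BOYY B=GOOB L=WROW
Query: B face = GOOB

Answer: G O O B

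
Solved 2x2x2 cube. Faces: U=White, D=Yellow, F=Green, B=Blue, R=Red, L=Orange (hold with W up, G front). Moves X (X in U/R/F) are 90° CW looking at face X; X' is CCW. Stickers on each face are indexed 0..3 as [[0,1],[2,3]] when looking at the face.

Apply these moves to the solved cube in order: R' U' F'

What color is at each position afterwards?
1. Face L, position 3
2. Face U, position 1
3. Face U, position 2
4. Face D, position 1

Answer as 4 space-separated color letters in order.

After move 1 (R'): R=RRRR U=WBWB F=GWGW D=YGYG B=YBYB
After move 2 (U'): U=BBWW F=OOGW R=GWRR B=RRYB L=YBOO
After move 3 (F'): F=OWOG U=BBGR R=GWYR D=BOYG L=YWOW
Query 1: L[3] = W
Query 2: U[1] = B
Query 3: U[2] = G
Query 4: D[1] = O

Answer: W B G O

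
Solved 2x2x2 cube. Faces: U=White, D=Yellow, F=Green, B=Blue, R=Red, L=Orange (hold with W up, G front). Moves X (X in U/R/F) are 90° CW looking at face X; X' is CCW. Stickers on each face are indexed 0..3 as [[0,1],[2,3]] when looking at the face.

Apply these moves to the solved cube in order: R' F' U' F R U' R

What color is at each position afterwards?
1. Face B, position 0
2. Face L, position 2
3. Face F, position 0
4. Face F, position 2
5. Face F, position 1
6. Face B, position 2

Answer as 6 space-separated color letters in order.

After move 1 (R'): R=RRRR U=WBWB F=GWGW D=YGYG B=YBYB
After move 2 (F'): F=WWGG U=WBRR R=GRYR D=OOYG L=OBOW
After move 3 (U'): U=BRWR F=OBGG R=WWYR B=GRYB L=YBOW
After move 4 (F): F=GOGB U=BRWB R=WWRR D=YWYG L=YOOO
After move 5 (R): R=RWRW U=BOWB F=GWGG D=YYYG B=BRRB
After move 6 (U'): U=OBBW F=YOGG R=GWRW B=RWRB L=BROO
After move 7 (R): R=RGWW U=OOBG F=YYGG D=YRYR B=WWBB
Query 1: B[0] = W
Query 2: L[2] = O
Query 3: F[0] = Y
Query 4: F[2] = G
Query 5: F[1] = Y
Query 6: B[2] = B

Answer: W O Y G Y B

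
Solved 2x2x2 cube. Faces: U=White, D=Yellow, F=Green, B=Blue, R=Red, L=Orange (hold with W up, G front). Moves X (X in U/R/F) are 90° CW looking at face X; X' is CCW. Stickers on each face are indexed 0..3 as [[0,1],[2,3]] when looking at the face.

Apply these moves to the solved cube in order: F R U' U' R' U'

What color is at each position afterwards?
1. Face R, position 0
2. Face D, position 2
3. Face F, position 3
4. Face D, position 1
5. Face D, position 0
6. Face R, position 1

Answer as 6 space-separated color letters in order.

Answer: O Y W B R O

Derivation:
After move 1 (F): F=GGGG U=WWOO R=WRWR D=RRYY L=OYOY
After move 2 (R): R=WWRR U=WGOG F=GRGY D=RBYB B=OBWB
After move 3 (U'): U=GGWO F=OYGY R=GRRR B=WWWB L=OBOY
After move 4 (U'): U=GOGW F=OBGY R=OYRR B=GRWB L=WWOY
After move 5 (R'): R=YROR U=GWGG F=OOGW D=RBYY B=BRBB
After move 6 (U'): U=WGGG F=WWGW R=OOOR B=YRBB L=BROY
Query 1: R[0] = O
Query 2: D[2] = Y
Query 3: F[3] = W
Query 4: D[1] = B
Query 5: D[0] = R
Query 6: R[1] = O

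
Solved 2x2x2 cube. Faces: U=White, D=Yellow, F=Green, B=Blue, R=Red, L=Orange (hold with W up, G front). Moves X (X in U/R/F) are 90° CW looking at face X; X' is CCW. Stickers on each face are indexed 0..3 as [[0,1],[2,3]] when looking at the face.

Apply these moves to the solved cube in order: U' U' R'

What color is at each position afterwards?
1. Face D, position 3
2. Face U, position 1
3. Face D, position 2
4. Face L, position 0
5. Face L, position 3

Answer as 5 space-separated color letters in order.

Answer: G B Y R O

Derivation:
After move 1 (U'): U=WWWW F=OOGG R=GGRR B=RRBB L=BBOO
After move 2 (U'): U=WWWW F=BBGG R=OORR B=GGBB L=RROO
After move 3 (R'): R=OROR U=WBWG F=BWGW D=YBYG B=YGYB
Query 1: D[3] = G
Query 2: U[1] = B
Query 3: D[2] = Y
Query 4: L[0] = R
Query 5: L[3] = O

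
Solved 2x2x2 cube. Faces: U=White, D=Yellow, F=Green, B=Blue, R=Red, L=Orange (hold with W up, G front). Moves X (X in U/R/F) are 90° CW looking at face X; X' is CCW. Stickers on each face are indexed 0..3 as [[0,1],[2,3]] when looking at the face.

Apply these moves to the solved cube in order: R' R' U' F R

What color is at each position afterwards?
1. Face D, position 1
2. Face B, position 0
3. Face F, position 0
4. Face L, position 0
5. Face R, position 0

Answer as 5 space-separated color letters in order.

Answer: G B G G W

Derivation:
After move 1 (R'): R=RRRR U=WBWB F=GWGW D=YGYG B=YBYB
After move 2 (R'): R=RRRR U=WYWY F=GBGB D=YWYW B=GBGB
After move 3 (U'): U=YYWW F=OOGB R=GBRR B=RRGB L=GBOO
After move 4 (F): F=GOBO U=YYOB R=WBWR D=RGYW L=GYOW
After move 5 (R): R=WWRB U=YOOO F=GGBW D=RGYR B=BRYB
Query 1: D[1] = G
Query 2: B[0] = B
Query 3: F[0] = G
Query 4: L[0] = G
Query 5: R[0] = W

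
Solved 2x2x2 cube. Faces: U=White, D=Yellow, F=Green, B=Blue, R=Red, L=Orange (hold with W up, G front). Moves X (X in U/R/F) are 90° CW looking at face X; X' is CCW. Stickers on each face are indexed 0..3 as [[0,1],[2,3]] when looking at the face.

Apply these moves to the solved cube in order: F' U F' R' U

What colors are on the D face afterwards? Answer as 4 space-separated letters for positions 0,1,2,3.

Answer: G G Y G

Derivation:
After move 1 (F'): F=GGGG U=WWRR R=YRYR D=OOYY L=OWOW
After move 2 (U): U=RWRW F=YRGG R=BBYR B=OWBB L=GGOW
After move 3 (F'): F=RGYG U=RWBY R=OBOR D=GWYY L=GWOR
After move 4 (R'): R=BROO U=RBBO F=RWYY D=GGYG B=YWWB
After move 5 (U): U=BROB F=BRYY R=YWOO B=GWWB L=RWOR
Query: D face = GGYG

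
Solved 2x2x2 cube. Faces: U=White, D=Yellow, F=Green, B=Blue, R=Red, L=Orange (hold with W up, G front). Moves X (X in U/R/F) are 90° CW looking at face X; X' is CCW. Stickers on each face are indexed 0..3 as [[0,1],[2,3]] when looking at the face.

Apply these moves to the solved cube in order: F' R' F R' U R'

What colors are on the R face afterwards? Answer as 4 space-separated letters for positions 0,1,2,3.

After move 1 (F'): F=GGGG U=WWRR R=YRYR D=OOYY L=OWOW
After move 2 (R'): R=RRYY U=WBRB F=GWGR D=OGYG B=YBOB
After move 3 (F): F=GGRW U=WBWW R=RRBY D=YRYG L=OOOG
After move 4 (R'): R=RYRB U=WOWY F=GBRW D=YGYW B=GBRB
After move 5 (U): U=WWYO F=RYRW R=GBRB B=OORB L=GBOG
After move 6 (R'): R=BBGR U=WRYO F=RWRO D=YYYW B=WOGB
Query: R face = BBGR

Answer: B B G R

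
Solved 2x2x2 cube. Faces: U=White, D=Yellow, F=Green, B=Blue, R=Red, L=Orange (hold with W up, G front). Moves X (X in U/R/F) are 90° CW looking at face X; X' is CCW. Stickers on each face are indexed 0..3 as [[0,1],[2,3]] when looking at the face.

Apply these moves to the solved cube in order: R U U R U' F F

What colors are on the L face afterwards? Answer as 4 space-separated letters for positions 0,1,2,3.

Answer: W R O W

Derivation:
After move 1 (R): R=RRRR U=WGWG F=GYGY D=YBYB B=WBWB
After move 2 (U): U=WWGG F=RRGY R=WBRR B=OOWB L=GYOO
After move 3 (U): U=GWGW F=WBGY R=OORR B=GYWB L=RROO
After move 4 (R): R=RORO U=GBGY F=WBGB D=YWYG B=WYWB
After move 5 (U'): U=BYGG F=RRGB R=WBRO B=ROWB L=WYOO
After move 6 (F): F=GRBR U=BYOY R=GBGO D=RWYG L=WYOW
After move 7 (F): F=BGRR U=BYWY R=OBYO D=GGYG L=WROW
Query: L face = WROW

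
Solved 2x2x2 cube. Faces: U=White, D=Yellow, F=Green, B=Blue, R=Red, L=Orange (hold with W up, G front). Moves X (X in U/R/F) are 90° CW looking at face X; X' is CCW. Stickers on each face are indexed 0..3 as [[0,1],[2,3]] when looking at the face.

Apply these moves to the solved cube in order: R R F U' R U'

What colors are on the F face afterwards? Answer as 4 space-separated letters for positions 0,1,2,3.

Answer: G B B W

Derivation:
After move 1 (R): R=RRRR U=WGWG F=GYGY D=YBYB B=WBWB
After move 2 (R): R=RRRR U=WYWY F=GBGB D=YWYW B=GBGB
After move 3 (F): F=GGBB U=WYOO R=WRYR D=RRYW L=OYOW
After move 4 (U'): U=YOWO F=OYBB R=GGYR B=WRGB L=GBOW
After move 5 (R): R=YGRG U=YYWB F=ORBW D=RGYW B=OROB
After move 6 (U'): U=YBYW F=GBBW R=ORRG B=YGOB L=OROW
Query: F face = GBBW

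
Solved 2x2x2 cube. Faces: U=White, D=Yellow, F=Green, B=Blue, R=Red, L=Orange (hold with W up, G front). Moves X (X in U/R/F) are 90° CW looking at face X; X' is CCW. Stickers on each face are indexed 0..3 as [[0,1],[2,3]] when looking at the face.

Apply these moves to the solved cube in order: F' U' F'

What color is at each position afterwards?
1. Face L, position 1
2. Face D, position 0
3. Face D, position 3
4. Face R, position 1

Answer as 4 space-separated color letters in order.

Answer: R B Y G

Derivation:
After move 1 (F'): F=GGGG U=WWRR R=YRYR D=OOYY L=OWOW
After move 2 (U'): U=WRWR F=OWGG R=GGYR B=YRBB L=BBOW
After move 3 (F'): F=WGOG U=WRGY R=OGOR D=BWYY L=BROW
Query 1: L[1] = R
Query 2: D[0] = B
Query 3: D[3] = Y
Query 4: R[1] = G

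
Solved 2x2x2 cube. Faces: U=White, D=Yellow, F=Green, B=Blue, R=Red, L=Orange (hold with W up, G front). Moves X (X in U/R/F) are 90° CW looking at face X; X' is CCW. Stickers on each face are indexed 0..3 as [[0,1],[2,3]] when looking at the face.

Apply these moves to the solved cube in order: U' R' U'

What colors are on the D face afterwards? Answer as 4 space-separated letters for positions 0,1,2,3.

After move 1 (U'): U=WWWW F=OOGG R=GGRR B=RRBB L=BBOO
After move 2 (R'): R=GRGR U=WBWR F=OWGW D=YOYG B=YRYB
After move 3 (U'): U=BRWW F=BBGW R=OWGR B=GRYB L=YROO
Query: D face = YOYG

Answer: Y O Y G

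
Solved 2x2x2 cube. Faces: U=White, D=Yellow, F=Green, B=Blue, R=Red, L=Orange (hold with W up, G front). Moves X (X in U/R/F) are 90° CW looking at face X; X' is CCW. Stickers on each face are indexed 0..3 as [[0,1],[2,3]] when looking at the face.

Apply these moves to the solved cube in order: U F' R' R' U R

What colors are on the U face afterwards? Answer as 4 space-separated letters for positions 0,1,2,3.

Answer: B Y Y O

Derivation:
After move 1 (U): U=WWWW F=RRGG R=BBRR B=OOBB L=GGOO
After move 2 (F'): F=RGRG U=WWBR R=YBYR D=GOYY L=GWOW
After move 3 (R'): R=BRYY U=WBBO F=RWRR D=GGYG B=YOOB
After move 4 (R'): R=RYBY U=WOBY F=RBRO D=GWYR B=GOGB
After move 5 (U): U=BWYO F=RYRO R=GOBY B=GWGB L=RBOW
After move 6 (R): R=BGYO U=BYYO F=RWRR D=GGYG B=OWWB
Query: U face = BYYO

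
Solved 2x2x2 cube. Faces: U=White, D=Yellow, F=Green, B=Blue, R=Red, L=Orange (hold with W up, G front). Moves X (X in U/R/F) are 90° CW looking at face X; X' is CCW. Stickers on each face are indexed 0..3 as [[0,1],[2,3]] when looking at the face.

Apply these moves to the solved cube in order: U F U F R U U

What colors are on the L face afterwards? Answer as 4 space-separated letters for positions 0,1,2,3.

Answer: W G O B

Derivation:
After move 1 (U): U=WWWW F=RRGG R=BBRR B=OOBB L=GGOO
After move 2 (F): F=GRGR U=WWOG R=WBWR D=RBYY L=GYOY
After move 3 (U): U=OWGW F=WBGR R=OOWR B=GYBB L=GROY
After move 4 (F): F=GWRB U=OWYR R=GOWR D=WOYY L=GROB
After move 5 (R): R=WGRO U=OWYB F=GORY D=WBYG B=RYWB
After move 6 (U): U=YOBW F=WGRY R=RYRO B=GRWB L=GOOB
After move 7 (U): U=BYWO F=RYRY R=GRRO B=GOWB L=WGOB
Query: L face = WGOB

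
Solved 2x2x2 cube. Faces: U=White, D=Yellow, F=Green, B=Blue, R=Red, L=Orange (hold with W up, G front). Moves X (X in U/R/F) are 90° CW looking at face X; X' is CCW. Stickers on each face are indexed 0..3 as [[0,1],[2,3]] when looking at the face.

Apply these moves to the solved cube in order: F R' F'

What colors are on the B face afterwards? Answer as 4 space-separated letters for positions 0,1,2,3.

After move 1 (F): F=GGGG U=WWOO R=WRWR D=RRYY L=OYOY
After move 2 (R'): R=RRWW U=WBOB F=GWGO D=RGYG B=YBRB
After move 3 (F'): F=WOGG U=WBRW R=GRRW D=YYYG L=OBOO
Query: B face = YBRB

Answer: Y B R B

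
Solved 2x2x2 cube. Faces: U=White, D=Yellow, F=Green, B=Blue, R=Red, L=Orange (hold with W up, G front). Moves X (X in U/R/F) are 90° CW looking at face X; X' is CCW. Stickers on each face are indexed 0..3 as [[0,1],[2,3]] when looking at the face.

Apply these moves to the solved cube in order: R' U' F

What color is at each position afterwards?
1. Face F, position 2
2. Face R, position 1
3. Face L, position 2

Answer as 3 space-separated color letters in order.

After move 1 (R'): R=RRRR U=WBWB F=GWGW D=YGYG B=YBYB
After move 2 (U'): U=BBWW F=OOGW R=GWRR B=RRYB L=YBOO
After move 3 (F): F=GOWO U=BBOB R=WWWR D=RGYG L=YYOG
Query 1: F[2] = W
Query 2: R[1] = W
Query 3: L[2] = O

Answer: W W O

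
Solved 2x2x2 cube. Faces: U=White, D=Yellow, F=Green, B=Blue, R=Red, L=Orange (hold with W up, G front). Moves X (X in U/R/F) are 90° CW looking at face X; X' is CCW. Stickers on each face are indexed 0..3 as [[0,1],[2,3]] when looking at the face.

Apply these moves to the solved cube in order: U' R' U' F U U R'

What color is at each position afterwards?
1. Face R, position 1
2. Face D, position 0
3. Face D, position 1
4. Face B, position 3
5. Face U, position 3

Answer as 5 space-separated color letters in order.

After move 1 (U'): U=WWWW F=OOGG R=GGRR B=RRBB L=BBOO
After move 2 (R'): R=GRGR U=WBWR F=OWGW D=YOYG B=YRYB
After move 3 (U'): U=BRWW F=BBGW R=OWGR B=GRYB L=YROO
After move 4 (F): F=GBWB U=BROR R=WWWR D=GOYG L=YYOO
After move 5 (U): U=OBRR F=WWWB R=GRWR B=YYYB L=GBOO
After move 6 (U): U=RORB F=GRWB R=YYWR B=GBYB L=WWOO
After move 7 (R'): R=YRYW U=RYRG F=GOWB D=GRYB B=GBOB
Query 1: R[1] = R
Query 2: D[0] = G
Query 3: D[1] = R
Query 4: B[3] = B
Query 5: U[3] = G

Answer: R G R B G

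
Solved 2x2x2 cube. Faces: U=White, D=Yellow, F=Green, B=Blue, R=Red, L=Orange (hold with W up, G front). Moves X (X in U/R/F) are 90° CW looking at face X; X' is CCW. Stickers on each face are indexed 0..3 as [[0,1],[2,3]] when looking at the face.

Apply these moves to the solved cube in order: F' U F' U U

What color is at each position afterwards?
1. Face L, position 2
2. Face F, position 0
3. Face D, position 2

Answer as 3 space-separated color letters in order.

Answer: O O Y

Derivation:
After move 1 (F'): F=GGGG U=WWRR R=YRYR D=OOYY L=OWOW
After move 2 (U): U=RWRW F=YRGG R=BBYR B=OWBB L=GGOW
After move 3 (F'): F=RGYG U=RWBY R=OBOR D=GWYY L=GWOR
After move 4 (U): U=BRYW F=OBYG R=OWOR B=GWBB L=RGOR
After move 5 (U): U=YBWR F=OWYG R=GWOR B=RGBB L=OBOR
Query 1: L[2] = O
Query 2: F[0] = O
Query 3: D[2] = Y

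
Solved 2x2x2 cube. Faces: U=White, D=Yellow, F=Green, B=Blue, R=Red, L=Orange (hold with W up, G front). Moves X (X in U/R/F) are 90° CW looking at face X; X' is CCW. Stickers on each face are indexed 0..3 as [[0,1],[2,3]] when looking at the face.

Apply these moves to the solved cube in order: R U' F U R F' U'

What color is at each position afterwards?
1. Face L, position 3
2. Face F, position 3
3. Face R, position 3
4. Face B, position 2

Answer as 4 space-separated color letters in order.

After move 1 (R): R=RRRR U=WGWG F=GYGY D=YBYB B=WBWB
After move 2 (U'): U=GGWW F=OOGY R=GYRR B=RRWB L=WBOO
After move 3 (F): F=GOYO U=GGOB R=WYWR D=RGYB L=WYOB
After move 4 (U): U=OGBG F=WYYO R=RRWR B=WYWB L=GOOB
After move 5 (R): R=WRRR U=OYBO F=WGYB D=RWYW B=GYGB
After move 6 (F'): F=GBWY U=OYWR R=WRRR D=OBYW L=GOOB
After move 7 (U'): U=YROW F=GOWY R=GBRR B=WRGB L=GYOB
Query 1: L[3] = B
Query 2: F[3] = Y
Query 3: R[3] = R
Query 4: B[2] = G

Answer: B Y R G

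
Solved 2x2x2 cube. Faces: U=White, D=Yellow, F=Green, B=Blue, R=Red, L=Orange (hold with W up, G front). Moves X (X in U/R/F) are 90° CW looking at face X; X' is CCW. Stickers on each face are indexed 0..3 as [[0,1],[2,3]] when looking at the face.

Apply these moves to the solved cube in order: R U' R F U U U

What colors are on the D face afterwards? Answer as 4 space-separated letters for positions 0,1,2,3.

Answer: R R Y R

Derivation:
After move 1 (R): R=RRRR U=WGWG F=GYGY D=YBYB B=WBWB
After move 2 (U'): U=GGWW F=OOGY R=GYRR B=RRWB L=WBOO
After move 3 (R): R=RGRY U=GOWY F=OBGB D=YWYR B=WRGB
After move 4 (F): F=GOBB U=GOOB R=WGYY D=RRYR L=WYOW
After move 5 (U): U=OGBO F=WGBB R=WRYY B=WYGB L=GOOW
After move 6 (U): U=BOOG F=WRBB R=WYYY B=GOGB L=WGOW
After move 7 (U): U=OBGO F=WYBB R=GOYY B=WGGB L=WROW
Query: D face = RRYR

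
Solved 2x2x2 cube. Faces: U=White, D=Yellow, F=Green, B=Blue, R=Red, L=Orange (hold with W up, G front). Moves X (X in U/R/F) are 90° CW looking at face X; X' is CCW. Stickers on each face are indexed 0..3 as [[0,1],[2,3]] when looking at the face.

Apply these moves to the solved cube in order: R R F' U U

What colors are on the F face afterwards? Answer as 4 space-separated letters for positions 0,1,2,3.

After move 1 (R): R=RRRR U=WGWG F=GYGY D=YBYB B=WBWB
After move 2 (R): R=RRRR U=WYWY F=GBGB D=YWYW B=GBGB
After move 3 (F'): F=BBGG U=WYRR R=WRYR D=OOYW L=OYOW
After move 4 (U): U=RWRY F=WRGG R=GBYR B=OYGB L=BBOW
After move 5 (U): U=RRYW F=GBGG R=OYYR B=BBGB L=WROW
Query: F face = GBGG

Answer: G B G G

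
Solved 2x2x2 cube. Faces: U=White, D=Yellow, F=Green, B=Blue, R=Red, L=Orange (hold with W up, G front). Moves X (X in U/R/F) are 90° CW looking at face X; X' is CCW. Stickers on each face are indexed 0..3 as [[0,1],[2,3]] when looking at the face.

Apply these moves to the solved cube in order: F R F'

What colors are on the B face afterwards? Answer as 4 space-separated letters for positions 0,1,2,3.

After move 1 (F): F=GGGG U=WWOO R=WRWR D=RRYY L=OYOY
After move 2 (R): R=WWRR U=WGOG F=GRGY D=RBYB B=OBWB
After move 3 (F'): F=RYGG U=WGWR R=BWRR D=YYYB L=OGOO
Query: B face = OBWB

Answer: O B W B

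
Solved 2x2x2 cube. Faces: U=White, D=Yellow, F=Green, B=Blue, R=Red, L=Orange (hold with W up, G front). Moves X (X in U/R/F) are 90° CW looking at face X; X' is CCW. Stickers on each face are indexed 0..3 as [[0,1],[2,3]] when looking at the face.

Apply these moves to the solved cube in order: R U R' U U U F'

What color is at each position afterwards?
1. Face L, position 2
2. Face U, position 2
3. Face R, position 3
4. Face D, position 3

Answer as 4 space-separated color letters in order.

Answer: O R R Y

Derivation:
After move 1 (R): R=RRRR U=WGWG F=GYGY D=YBYB B=WBWB
After move 2 (U): U=WWGG F=RRGY R=WBRR B=OOWB L=GYOO
After move 3 (R'): R=BRWR U=WWGO F=RWGG D=YRYY B=BOBB
After move 4 (U): U=GWOW F=BRGG R=BOWR B=GYBB L=RWOO
After move 5 (U): U=OGWW F=BOGG R=GYWR B=RWBB L=BROO
After move 6 (U): U=WOWG F=GYGG R=RWWR B=BRBB L=BOOO
After move 7 (F'): F=YGGG U=WORW R=RWYR D=OOYY L=BGOW
Query 1: L[2] = O
Query 2: U[2] = R
Query 3: R[3] = R
Query 4: D[3] = Y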